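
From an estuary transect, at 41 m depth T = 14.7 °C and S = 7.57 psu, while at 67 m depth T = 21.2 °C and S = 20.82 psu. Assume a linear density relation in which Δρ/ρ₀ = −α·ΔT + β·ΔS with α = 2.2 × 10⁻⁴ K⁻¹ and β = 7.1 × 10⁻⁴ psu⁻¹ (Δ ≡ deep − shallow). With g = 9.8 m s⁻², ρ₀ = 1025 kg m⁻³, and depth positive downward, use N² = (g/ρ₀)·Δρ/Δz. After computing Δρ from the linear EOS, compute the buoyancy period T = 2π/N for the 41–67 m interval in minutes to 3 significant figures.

ΔT = +6.5 K, ΔS = +13.25 psu (deep − shallow).
Δρ/ρ₀ = −αΔT + βΔS = -1.43 × 10⁻³ + 9.4075 × 10⁻³ = 7.9775 × 10⁻³, so Δρ ≈ 8.177 kg m⁻³.
N² = (g/ρ₀)·Δρ/Δz = g·(Δρ/ρ₀)/Δz = 9.8 × 7.9775 × 10⁻³ / 26 = 3.0069 × 10⁻³ s⁻².
N = √(3.0069 × 10⁻³) = 0.054835 rad s⁻¹ → T = 2π/N = 114.58 s = 1.9097 min ≈ 1.91 min.

1.91 min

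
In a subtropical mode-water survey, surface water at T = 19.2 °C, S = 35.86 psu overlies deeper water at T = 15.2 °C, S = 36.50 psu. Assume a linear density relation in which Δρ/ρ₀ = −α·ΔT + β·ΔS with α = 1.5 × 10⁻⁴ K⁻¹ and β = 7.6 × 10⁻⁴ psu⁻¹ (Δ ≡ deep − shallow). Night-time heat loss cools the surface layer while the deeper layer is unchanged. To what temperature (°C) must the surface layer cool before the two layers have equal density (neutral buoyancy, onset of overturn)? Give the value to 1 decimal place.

Neutral buoyancy requires Δρ = 0, i.e. −α(T_deep − T_surf′) + β(S_deep − S_surf) = 0.
T_surf′ = T_deep − (β/α)·ΔS = 15.2 − (7.6 × 10⁻⁴/1.5 × 10⁻⁴)·(+0.64) = 11.957 °C.
Cooling required: 19.2 − (11.957) = 7.243 °C.

12.0 °C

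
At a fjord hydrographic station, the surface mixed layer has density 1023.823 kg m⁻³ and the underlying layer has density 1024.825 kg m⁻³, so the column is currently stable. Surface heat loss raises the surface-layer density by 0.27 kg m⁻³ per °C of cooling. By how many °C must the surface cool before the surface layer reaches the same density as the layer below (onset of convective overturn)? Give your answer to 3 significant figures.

Density deficit of the surface layer: 1024.825 − 1023.823 = 1.002 kg m⁻³.
Required change = 1.002 / 0.27 = 3.71 °C.

3.71 °C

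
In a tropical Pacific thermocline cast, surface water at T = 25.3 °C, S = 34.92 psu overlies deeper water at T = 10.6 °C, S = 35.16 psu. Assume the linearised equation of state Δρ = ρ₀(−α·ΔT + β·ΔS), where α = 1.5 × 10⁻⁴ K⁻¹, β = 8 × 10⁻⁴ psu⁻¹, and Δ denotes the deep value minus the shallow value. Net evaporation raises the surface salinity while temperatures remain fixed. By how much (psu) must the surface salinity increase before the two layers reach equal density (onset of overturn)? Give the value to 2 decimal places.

3.00 psu

Neutral buoyancy requires −α(T_deep − T_surf) + β(S_deep − S_surf′) = 0.
S_surf′ = S_deep − (α/β)·ΔT = 35.16 − (1.5 × 10⁻⁴/8 × 10⁻⁴)·(-14.7) = 37.9162 psu.
Increase required: 37.9162 − 34.92 = 2.9962 psu.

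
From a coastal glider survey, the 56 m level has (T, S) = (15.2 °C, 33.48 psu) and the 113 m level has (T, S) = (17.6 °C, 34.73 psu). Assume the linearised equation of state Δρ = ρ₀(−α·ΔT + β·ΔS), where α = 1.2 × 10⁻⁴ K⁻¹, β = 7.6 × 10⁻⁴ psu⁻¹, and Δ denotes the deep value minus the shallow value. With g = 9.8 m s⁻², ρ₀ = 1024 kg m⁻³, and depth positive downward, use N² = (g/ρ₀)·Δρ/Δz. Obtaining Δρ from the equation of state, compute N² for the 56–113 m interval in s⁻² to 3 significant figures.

1.14 × 10⁻⁴ s⁻²

ΔT = +2.4 K, ΔS = +1.25 psu (deep − shallow).
Δρ/ρ₀ = −αΔT + βΔS = -2.88 × 10⁻⁴ + 9.50 × 10⁻⁴ = 6.62 × 10⁻⁴, so Δρ ≈ 0.6779 kg m⁻³.
N² = (g/ρ₀)·Δρ/Δz = g·(Δρ/ρ₀)/Δz = 9.8 × 6.62 × 10⁻⁴ / 57 = 1.1382 × 10⁻⁴ s⁻² ≈ 1.14 × 10⁻⁴ s⁻².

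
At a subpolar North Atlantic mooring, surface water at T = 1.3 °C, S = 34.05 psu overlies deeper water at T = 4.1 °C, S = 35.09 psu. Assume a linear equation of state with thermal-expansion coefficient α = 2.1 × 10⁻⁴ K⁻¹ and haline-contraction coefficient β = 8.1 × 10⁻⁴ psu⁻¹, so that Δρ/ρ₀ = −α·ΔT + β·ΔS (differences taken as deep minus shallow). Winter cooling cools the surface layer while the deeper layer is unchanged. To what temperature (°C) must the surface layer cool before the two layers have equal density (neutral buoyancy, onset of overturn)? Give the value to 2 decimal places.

Neutral buoyancy requires Δρ = 0, i.e. −α(T_deep − T_surf′) + β(S_deep − S_surf) = 0.
T_surf′ = T_deep − (β/α)·ΔS = 4.1 − (8.1 × 10⁻⁴/2.1 × 10⁻⁴)·(+1.04) = 0.0886 °C.
Cooling required: 1.3 − (0.0886) = 1.2114 °C.

0.09 °C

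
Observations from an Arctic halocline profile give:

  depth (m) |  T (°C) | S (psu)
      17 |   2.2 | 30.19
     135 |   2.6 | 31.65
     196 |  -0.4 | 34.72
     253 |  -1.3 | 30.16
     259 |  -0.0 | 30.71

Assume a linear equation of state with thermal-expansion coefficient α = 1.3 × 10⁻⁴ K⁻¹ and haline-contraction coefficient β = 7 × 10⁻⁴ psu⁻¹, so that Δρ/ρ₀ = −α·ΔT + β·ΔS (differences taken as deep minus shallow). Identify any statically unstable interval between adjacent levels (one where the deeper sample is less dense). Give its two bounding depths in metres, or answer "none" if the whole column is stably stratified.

Evaluate Δρ/ρ₀ = −αΔT + βΔS across each adjacent pair:
  17–135 m: −αΔT+βΔS = −(1.3 × 10⁻⁴)(+0.4)+(7 × 10⁻⁴)(+1.46) = 9.7 × 10⁻⁴ → stable
  135–196 m: −αΔT+βΔS = −(1.3 × 10⁻⁴)(-3.0)+(7 × 10⁻⁴)(+3.07) = 2.5 × 10⁻³ → stable
  196–253 m: −αΔT+βΔS = −(1.3 × 10⁻⁴)(-0.9)+(7 × 10⁻⁴)(-4.56) = -3.1 × 10⁻³ → UNSTABLE
  253–259 m: −αΔT+βΔS = −(1.3 × 10⁻⁴)(+1.3)+(7 × 10⁻⁴)(+0.55) = 2.2 × 10⁻⁴ → stable
The 196–253 m interval has Δρ < 0: lighter water underlies denser water.

196–253 m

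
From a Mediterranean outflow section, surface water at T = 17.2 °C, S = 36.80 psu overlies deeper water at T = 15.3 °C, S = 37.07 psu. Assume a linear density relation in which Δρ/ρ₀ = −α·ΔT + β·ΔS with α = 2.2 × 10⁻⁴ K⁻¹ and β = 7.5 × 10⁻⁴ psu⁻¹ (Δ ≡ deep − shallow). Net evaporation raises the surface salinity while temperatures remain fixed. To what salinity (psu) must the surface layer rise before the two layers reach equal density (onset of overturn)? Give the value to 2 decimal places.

Neutral buoyancy requires −α(T_deep − T_surf) + β(S_deep − S_surf′) = 0.
S_surf′ = S_deep − (α/β)·ΔT = 37.07 − (2.2 × 10⁻⁴/7.5 × 10⁻⁴)·(-1.9) = 37.6273 psu.
Increase required: 37.6273 − 36.80 = 0.8273 psu.

37.63 psu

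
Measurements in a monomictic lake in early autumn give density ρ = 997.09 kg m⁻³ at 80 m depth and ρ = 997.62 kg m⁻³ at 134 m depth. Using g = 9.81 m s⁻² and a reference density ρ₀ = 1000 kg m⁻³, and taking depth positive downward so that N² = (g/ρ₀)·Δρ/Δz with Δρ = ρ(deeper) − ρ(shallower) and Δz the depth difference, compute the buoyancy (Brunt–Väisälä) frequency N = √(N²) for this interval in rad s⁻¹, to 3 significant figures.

Δρ = 997.62 − 997.09 = 0.53 kg m⁻³ over Δz = 134 − 80 = 54 m.
N² = (9.81/1000) × (0.53/54) = 9.6283 × 10⁻⁵ s⁻².
N = √(9.6283 × 10⁻⁵) = 9.8124 × 10⁻³ rad s⁻¹ ≈ 9.81 × 10⁻³ rad s⁻¹.
N² > 0, so the interval is statically stable.

9.81 × 10⁻³ rad s⁻¹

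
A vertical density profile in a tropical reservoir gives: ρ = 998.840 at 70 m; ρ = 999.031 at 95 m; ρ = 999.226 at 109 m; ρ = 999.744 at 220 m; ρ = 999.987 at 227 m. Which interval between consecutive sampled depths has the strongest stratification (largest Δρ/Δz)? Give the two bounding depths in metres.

Compute the density gradient over each adjacent pair:
  70–95 m: Δρ/Δz = 0.191/25 = 7.6 × 10⁻³ kg m⁻⁴
  95–109 m: Δρ/Δz = 0.195/14 = 0.014 kg m⁻⁴
  109–220 m: Δρ/Δz = 0.518/111 = 4.7 × 10⁻³ kg m⁻⁴
  220–227 m: Δρ/Δz = 0.243/7 = 0.035 kg m⁻⁴
The largest gradient is in the 220–227 m interval — the pycnocline.

220–227 m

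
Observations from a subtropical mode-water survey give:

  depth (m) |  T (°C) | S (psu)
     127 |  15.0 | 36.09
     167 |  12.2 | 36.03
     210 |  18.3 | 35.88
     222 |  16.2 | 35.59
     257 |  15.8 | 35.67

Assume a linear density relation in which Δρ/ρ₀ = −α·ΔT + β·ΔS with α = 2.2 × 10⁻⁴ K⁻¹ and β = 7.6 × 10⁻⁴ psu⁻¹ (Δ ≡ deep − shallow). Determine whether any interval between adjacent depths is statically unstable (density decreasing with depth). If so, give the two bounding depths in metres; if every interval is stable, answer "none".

167–210 m

Evaluate Δρ/ρ₀ = −αΔT + βΔS across each adjacent pair:
  127–167 m: −αΔT+βΔS = −(2.2 × 10⁻⁴)(-2.8)+(7.6 × 10⁻⁴)(-0.06) = 5.7 × 10⁻⁴ → stable
  167–210 m: −αΔT+βΔS = −(2.2 × 10⁻⁴)(+6.1)+(7.6 × 10⁻⁴)(-0.15) = -1.5 × 10⁻³ → UNSTABLE
  210–222 m: −αΔT+βΔS = −(2.2 × 10⁻⁴)(-2.1)+(7.6 × 10⁻⁴)(-0.29) = 2.4 × 10⁻⁴ → stable
  222–257 m: −αΔT+βΔS = −(2.2 × 10⁻⁴)(-0.4)+(7.6 × 10⁻⁴)(+0.08) = 1.5 × 10⁻⁴ → stable
The 167–210 m interval has Δρ < 0: lighter water underlies denser water.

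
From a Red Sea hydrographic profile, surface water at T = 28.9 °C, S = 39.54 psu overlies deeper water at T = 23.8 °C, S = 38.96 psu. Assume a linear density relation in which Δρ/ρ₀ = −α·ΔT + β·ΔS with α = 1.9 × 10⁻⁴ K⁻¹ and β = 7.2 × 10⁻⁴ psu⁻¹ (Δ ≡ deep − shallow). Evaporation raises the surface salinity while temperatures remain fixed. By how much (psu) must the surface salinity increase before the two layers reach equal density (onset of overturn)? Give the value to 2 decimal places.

0.77 psu

Neutral buoyancy requires −α(T_deep − T_surf) + β(S_deep − S_surf′) = 0.
S_surf′ = S_deep − (α/β)·ΔT = 38.96 − (1.9 × 10⁻⁴/7.2 × 10⁻⁴)·(-5.1) = 40.3058 psu.
Increase required: 40.3058 − 39.54 = 0.7658 psu.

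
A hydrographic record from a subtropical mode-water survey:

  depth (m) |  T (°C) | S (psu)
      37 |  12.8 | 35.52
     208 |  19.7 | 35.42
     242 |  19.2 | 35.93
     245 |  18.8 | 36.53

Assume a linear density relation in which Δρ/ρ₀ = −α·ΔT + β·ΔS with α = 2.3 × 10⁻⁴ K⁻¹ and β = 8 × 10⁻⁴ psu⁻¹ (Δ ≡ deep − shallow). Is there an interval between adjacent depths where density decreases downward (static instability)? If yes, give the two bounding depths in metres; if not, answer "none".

Evaluate Δρ/ρ₀ = −αΔT + βΔS across each adjacent pair:
  37–208 m: −αΔT+βΔS = −(2.3 × 10⁻⁴)(+6.9)+(8 × 10⁻⁴)(-0.10) = -1.7 × 10⁻³ → UNSTABLE
  208–242 m: −αΔT+βΔS = −(2.3 × 10⁻⁴)(-0.5)+(8 × 10⁻⁴)(+0.51) = 5.2 × 10⁻⁴ → stable
  242–245 m: −αΔT+βΔS = −(2.3 × 10⁻⁴)(-0.4)+(8 × 10⁻⁴)(+0.60) = 5.7 × 10⁻⁴ → stable
The 37–208 m interval has Δρ < 0: lighter water underlies denser water.

37–208 m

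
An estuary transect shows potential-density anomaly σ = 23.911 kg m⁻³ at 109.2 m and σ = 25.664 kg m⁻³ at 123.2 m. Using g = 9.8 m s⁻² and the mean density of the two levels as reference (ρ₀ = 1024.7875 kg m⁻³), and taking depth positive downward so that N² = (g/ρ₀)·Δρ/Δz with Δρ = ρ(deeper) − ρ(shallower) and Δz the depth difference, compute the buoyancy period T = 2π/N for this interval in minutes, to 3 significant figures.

3.03 min

Δρ = 1025.664 − 1023.911 = 1.753 kg m⁻³ over Δz = 123.2 − 109.2 = 14 m.
N² = (9.8/1024.7875) × (1.753/14) = 1.1974 × 10⁻³ s⁻².
N = √(1.1974 × 10⁻³) = 0.034603 rad s⁻¹, so T = 2π/N = 181.58 s = 3.0263 min ≈ 3.03 min.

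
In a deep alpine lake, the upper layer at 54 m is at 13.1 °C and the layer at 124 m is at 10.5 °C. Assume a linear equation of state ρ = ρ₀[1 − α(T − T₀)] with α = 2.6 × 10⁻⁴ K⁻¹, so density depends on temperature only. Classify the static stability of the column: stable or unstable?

stable

ΔT = 10.5 − 13.1 = -2.6 K, so Δρ/ρ₀ = −αΔT = 6.76 × 10⁻⁴.
Δρ/ρ₀ > 0, so Δρ > 0: deeper water is denser → statically stable.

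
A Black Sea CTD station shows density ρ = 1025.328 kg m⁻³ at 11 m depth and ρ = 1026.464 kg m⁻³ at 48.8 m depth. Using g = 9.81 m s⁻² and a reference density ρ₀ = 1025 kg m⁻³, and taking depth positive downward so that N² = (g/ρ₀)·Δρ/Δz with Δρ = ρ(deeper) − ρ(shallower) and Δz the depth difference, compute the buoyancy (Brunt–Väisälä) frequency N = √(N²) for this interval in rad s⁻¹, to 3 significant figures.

0.0170 rad s⁻¹

Δρ = 1026.464 − 1025.328 = 1.136 kg m⁻³ over Δz = 48.8 − 11 = 37.8 m.
N² = (9.81/1025) × (1.136/37.8) = 2.8763 × 10⁻⁴ s⁻².
N = √(2.8763 × 10⁻⁴) = 0.016960 rad s⁻¹ ≈ 0.0170 rad s⁻¹.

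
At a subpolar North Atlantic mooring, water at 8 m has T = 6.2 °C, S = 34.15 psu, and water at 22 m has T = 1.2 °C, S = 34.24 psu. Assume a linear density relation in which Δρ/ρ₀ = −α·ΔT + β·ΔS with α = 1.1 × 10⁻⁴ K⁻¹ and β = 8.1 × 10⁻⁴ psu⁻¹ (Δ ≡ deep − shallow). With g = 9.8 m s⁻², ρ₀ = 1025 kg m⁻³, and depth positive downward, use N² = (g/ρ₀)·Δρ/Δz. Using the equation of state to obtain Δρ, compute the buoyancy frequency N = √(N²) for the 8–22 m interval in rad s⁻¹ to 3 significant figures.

0.0209 rad s⁻¹

ΔT = -5.0 K, ΔS = +0.09 psu (deep − shallow).
Δρ/ρ₀ = −αΔT + βΔS = 5.50 × 10⁻⁴ + 7.29 × 10⁻⁵ = 6.229 × 10⁻⁴, so Δρ ≈ 0.6385 kg m⁻³.
N² = (g/ρ₀)·Δρ/Δz = g·(Δρ/ρ₀)/Δz = 9.8 × 6.229 × 10⁻⁴ / 14 = 4.3603 × 10⁻⁴ s⁻².
N = √(4.3603 × 10⁻⁴) = 0.020881 rad s⁻¹ ≈ 0.0209 rad s⁻¹.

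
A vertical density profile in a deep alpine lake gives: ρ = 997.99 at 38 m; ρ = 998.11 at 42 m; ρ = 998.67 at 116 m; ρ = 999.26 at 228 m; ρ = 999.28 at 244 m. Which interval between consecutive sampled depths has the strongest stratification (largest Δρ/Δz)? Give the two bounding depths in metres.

38–42 m

Compute the density gradient over each adjacent pair:
  38–42 m: Δρ/Δz = 0.12/4 = 0.030 kg m⁻⁴
  42–116 m: Δρ/Δz = 0.56/74 = 7.6 × 10⁻³ kg m⁻⁴
  116–228 m: Δρ/Δz = 0.59/112 = 5.3 × 10⁻³ kg m⁻⁴
  228–244 m: Δρ/Δz = 0.02/16 = 1.3 × 10⁻³ kg m⁻⁴
The largest gradient is in the 38–42 m interval — the pycnocline.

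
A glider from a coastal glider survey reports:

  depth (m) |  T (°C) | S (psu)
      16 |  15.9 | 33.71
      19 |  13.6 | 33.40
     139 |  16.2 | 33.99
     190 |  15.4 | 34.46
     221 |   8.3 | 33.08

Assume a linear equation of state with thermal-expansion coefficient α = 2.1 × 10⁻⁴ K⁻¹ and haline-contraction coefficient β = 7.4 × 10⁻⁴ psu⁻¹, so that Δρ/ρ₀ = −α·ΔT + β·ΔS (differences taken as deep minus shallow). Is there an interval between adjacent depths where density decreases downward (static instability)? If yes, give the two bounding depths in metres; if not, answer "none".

19–139 m

Evaluate Δρ/ρ₀ = −αΔT + βΔS across each adjacent pair:
  16–19 m: −αΔT+βΔS = −(2.1 × 10⁻⁴)(-2.3)+(7.4 × 10⁻⁴)(-0.31) = 2.5 × 10⁻⁴ → stable
  19–139 m: −αΔT+βΔS = −(2.1 × 10⁻⁴)(+2.6)+(7.4 × 10⁻⁴)(+0.59) = -1.1 × 10⁻⁴ → UNSTABLE
  139–190 m: −αΔT+βΔS = −(2.1 × 10⁻⁴)(-0.8)+(7.4 × 10⁻⁴)(+0.47) = 5.2 × 10⁻⁴ → stable
  190–221 m: −αΔT+βΔS = −(2.1 × 10⁻⁴)(-7.1)+(7.4 × 10⁻⁴)(-1.38) = 4.7 × 10⁻⁴ → stable
The 19–139 m interval has Δρ < 0: lighter water underlies denser water.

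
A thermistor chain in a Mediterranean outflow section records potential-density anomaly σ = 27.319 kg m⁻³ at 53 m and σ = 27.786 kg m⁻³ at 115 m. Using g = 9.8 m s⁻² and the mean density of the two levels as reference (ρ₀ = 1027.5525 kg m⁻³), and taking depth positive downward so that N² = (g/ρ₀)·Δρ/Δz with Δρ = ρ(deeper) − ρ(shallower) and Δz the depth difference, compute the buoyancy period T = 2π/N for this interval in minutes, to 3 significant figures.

12.4 min

Δρ = 1027.786 − 1027.319 = 0.467 kg m⁻³ over Δz = 115 − 53 = 62 m.
N² = (9.8/1027.5525) × (0.467/62) = 7.1837 × 10⁻⁵ s⁻².
N = √(7.1837 × 10⁻⁵) = 8.4757 × 10⁻³ rad s⁻¹, so T = 2π/N = 741.32 s = 12.355 min ≈ 12.4 min.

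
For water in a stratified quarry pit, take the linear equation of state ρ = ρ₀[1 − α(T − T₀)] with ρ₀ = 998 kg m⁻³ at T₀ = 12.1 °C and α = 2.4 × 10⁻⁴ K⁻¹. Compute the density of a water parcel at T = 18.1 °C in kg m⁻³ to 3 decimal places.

996.563 kg m⁻³

T − T₀ = +6.0 K.
Bracket = 1 − α·(+6.0) = 1 + (-1.44 × 10⁻³) = 0.9985600.
ρ = 998 × 0.9985600 = 996.563 kg m⁻³.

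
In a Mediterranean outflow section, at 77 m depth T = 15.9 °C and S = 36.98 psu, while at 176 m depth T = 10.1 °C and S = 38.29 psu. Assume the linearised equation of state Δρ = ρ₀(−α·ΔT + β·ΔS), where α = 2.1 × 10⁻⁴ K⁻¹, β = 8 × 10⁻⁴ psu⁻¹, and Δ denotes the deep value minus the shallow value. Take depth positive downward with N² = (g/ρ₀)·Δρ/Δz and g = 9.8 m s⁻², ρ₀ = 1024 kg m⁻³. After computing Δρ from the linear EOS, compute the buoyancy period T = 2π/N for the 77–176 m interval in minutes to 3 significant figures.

ΔT = -5.8 K, ΔS = +1.31 psu (deep − shallow).
Δρ/ρ₀ = −αΔT + βΔS = 1.218 × 10⁻³ + 1.048 × 10⁻³ = 2.266 × 10⁻³, so Δρ ≈ 2.320 kg m⁻³.
N² = (g/ρ₀)·Δρ/Δz = g·(Δρ/ρ₀)/Δz = 9.8 × 2.266 × 10⁻³ / 99 = 2.2431 × 10⁻⁴ s⁻².
N = √(2.2431 × 10⁻⁴) = 0.014977 rad s⁻¹ → T = 2π/N = 419.52 s = 6.9920 min ≈ 6.99 min.

6.99 min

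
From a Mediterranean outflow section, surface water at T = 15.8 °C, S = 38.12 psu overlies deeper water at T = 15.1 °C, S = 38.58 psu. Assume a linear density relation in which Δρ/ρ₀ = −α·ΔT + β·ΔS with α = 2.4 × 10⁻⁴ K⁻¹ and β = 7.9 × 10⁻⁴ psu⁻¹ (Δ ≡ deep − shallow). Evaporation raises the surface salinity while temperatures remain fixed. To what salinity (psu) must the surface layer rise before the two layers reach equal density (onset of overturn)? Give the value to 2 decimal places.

Neutral buoyancy requires −α(T_deep − T_surf) + β(S_deep − S_surf′) = 0.
S_surf′ = S_deep − (α/β)·ΔT = 38.58 − (2.4 × 10⁻⁴/7.9 × 10⁻⁴)·(-0.7) = 38.7927 psu.
Increase required: 38.7927 − 38.12 = 0.6727 psu.

38.79 psu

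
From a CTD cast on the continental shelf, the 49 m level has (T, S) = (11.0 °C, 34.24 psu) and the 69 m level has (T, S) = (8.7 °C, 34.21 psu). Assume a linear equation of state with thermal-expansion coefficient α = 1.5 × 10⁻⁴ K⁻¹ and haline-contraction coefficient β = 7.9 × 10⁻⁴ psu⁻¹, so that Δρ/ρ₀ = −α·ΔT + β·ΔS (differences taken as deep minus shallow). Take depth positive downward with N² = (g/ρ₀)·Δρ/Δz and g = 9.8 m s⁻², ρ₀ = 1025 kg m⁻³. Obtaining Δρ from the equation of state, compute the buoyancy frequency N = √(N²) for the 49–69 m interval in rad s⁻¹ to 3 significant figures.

0.0125 rad s⁻¹

ΔT = -2.3 K, ΔS = -0.03 psu (deep − shallow).
Δρ/ρ₀ = −αΔT + βΔS = 3.45 × 10⁻⁴ − 2.37 × 10⁻⁵ = 3.213 × 10⁻⁴, so Δρ ≈ 0.3293 kg m⁻³.
N² = (g/ρ₀)·Δρ/Δz = g·(Δρ/ρ₀)/Δz = 9.8 × 3.213 × 10⁻⁴ / 20 = 1.5744 × 10⁻⁴ s⁻².
N = √(1.5744 × 10⁻⁴) = 0.012548 rad s⁻¹ ≈ 0.0125 rad s⁻¹.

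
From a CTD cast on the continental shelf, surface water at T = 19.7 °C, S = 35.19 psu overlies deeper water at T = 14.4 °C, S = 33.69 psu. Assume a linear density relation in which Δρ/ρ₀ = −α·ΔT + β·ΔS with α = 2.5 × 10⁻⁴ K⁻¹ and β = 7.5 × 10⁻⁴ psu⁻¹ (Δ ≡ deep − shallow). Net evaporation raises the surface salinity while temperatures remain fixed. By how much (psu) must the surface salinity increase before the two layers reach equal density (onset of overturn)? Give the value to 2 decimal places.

Neutral buoyancy requires −α(T_deep − T_surf) + β(S_deep − S_surf′) = 0.
S_surf′ = S_deep − (α/β)·ΔT = 33.69 − (2.5 × 10⁻⁴/7.5 × 10⁻⁴)·(-5.3) = 35.4567 psu.
Increase required: 35.4567 − 35.19 = 0.2667 psu.

0.27 psu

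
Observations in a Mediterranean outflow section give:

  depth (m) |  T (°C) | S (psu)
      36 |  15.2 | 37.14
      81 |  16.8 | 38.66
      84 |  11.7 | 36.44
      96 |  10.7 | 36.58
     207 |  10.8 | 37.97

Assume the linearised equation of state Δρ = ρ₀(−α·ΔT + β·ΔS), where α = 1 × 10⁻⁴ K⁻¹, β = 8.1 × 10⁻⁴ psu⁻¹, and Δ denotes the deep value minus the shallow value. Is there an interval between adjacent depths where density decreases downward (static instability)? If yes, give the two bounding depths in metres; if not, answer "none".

Evaluate Δρ/ρ₀ = −αΔT + βΔS across each adjacent pair:
  36–81 m: −αΔT+βΔS = −(1 × 10⁻⁴)(+1.6)+(8.1 × 10⁻⁴)(+1.52) = 1.1 × 10⁻³ → stable
  81–84 m: −αΔT+βΔS = −(1 × 10⁻⁴)(-5.1)+(8.1 × 10⁻⁴)(-2.22) = -1.3 × 10⁻³ → UNSTABLE
  84–96 m: −αΔT+βΔS = −(1 × 10⁻⁴)(-1.0)+(8.1 × 10⁻⁴)(+0.14) = 2.1 × 10⁻⁴ → stable
  96–207 m: −αΔT+βΔS = −(1 × 10⁻⁴)(+0.1)+(8.1 × 10⁻⁴)(+1.39) = 1.1 × 10⁻³ → stable
The 81–84 m interval has Δρ < 0: lighter water underlies denser water.

81–84 m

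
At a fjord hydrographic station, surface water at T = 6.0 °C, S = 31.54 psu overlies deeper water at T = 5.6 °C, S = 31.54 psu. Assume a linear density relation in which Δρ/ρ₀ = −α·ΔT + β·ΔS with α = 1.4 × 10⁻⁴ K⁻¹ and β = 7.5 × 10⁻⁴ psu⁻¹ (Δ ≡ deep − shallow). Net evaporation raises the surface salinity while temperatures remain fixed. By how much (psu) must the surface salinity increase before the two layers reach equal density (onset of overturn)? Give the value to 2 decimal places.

Neutral buoyancy requires −α(T_deep − T_surf) + β(S_deep − S_surf′) = 0.
S_surf′ = S_deep − (α/β)·ΔT = 31.54 − (1.4 × 10⁻⁴/7.5 × 10⁻⁴)·(-0.4) = 31.6147 psu.
Increase required: 31.6147 − 31.54 = 0.0747 psu.

0.07 psu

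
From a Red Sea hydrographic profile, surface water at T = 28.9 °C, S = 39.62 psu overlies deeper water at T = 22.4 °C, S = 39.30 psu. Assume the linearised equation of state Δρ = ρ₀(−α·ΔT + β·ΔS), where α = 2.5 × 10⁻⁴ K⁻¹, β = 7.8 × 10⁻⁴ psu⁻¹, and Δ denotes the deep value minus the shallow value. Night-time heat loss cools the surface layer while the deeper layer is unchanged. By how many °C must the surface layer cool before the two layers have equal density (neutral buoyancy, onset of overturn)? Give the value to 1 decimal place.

Neutral buoyancy requires Δρ = 0, i.e. −α(T_deep − T_surf′) + β(S_deep − S_surf) = 0.
T_surf′ = T_deep − (β/α)·ΔS = 22.4 − (7.8 × 10⁻⁴/2.5 × 10⁻⁴)·(-0.32) = 23.398 °C.
Cooling required: 28.9 − (23.398) = 5.502 °C.

5.5 °C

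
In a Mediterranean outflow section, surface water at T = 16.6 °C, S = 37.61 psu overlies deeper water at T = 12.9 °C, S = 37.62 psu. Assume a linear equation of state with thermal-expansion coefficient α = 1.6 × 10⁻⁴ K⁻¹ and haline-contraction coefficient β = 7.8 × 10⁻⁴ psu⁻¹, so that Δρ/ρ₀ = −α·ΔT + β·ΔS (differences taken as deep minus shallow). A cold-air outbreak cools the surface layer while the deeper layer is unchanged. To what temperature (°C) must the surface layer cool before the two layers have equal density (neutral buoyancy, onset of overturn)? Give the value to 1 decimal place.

Neutral buoyancy requires Δρ = 0, i.e. −α(T_deep − T_surf′) + β(S_deep − S_surf) = 0.
T_surf′ = T_deep − (β/α)·ΔS = 12.9 − (7.8 × 10⁻⁴/1.6 × 10⁻⁴)·(+0.01) = 12.851 °C.
Cooling required: 16.6 − (12.851) = 3.749 °C.

12.9 °C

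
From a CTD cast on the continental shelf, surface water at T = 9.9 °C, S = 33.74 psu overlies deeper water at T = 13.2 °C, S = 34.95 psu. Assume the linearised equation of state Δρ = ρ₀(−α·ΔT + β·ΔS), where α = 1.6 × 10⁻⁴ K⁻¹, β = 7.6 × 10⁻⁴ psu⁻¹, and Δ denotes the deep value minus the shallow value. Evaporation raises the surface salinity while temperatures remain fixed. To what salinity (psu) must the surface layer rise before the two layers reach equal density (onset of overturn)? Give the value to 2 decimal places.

Neutral buoyancy requires −α(T_deep − T_surf) + β(S_deep − S_surf′) = 0.
S_surf′ = S_deep − (α/β)·ΔT = 34.95 − (1.6 × 10⁻⁴/7.6 × 10⁻⁴)·(+3.3) = 34.2553 psu.
Increase required: 34.2553 − 33.74 = 0.5153 psu.

34.26 psu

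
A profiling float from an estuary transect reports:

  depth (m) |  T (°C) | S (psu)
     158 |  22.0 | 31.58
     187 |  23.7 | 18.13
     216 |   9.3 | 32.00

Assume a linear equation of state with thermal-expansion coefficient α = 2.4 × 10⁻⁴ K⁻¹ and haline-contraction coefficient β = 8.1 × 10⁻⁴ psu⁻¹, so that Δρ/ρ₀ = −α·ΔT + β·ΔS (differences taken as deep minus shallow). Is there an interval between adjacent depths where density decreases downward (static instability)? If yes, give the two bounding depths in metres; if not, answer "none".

Evaluate Δρ/ρ₀ = −αΔT + βΔS across each adjacent pair:
  158–187 m: −αΔT+βΔS = −(2.4 × 10⁻⁴)(+1.7)+(8.1 × 10⁻⁴)(-13.45) = -0.011 → UNSTABLE
  187–216 m: −αΔT+βΔS = −(2.4 × 10⁻⁴)(-14.4)+(8.1 × 10⁻⁴)(+13.87) = 0.015 → stable
The 158–187 m interval has Δρ < 0: lighter water underlies denser water.

158–187 m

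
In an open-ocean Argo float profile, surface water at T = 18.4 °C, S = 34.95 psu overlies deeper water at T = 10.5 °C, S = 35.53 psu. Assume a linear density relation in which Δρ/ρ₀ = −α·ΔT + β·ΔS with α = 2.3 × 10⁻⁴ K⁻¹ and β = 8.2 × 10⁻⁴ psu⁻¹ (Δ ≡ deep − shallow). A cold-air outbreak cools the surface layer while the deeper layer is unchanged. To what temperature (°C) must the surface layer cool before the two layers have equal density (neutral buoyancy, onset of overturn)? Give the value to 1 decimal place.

8.4 °C

Neutral buoyancy requires Δρ = 0, i.e. −α(T_deep − T_surf′) + β(S_deep − S_surf) = 0.
T_surf′ = T_deep − (β/α)·ΔS = 10.5 − (8.2 × 10⁻⁴/2.3 × 10⁻⁴)·(+0.58) = 8.432 °C.
Cooling required: 18.4 − (8.432) = 9.968 °C.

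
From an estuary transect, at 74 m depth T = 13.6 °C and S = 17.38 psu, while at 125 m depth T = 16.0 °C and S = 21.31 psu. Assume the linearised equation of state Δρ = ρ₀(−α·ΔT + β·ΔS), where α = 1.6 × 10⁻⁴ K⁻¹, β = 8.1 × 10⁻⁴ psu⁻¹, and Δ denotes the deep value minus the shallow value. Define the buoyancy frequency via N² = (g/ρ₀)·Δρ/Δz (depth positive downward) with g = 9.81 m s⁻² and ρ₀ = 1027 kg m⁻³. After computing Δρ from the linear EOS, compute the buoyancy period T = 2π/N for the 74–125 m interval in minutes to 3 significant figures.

ΔT = +2.4 K, ΔS = +3.93 psu (deep − shallow).
Δρ/ρ₀ = −αΔT + βΔS = -3.84 × 10⁻⁴ + 3.1833 × 10⁻³ = 2.7993 × 10⁻³, so Δρ ≈ 2.875 kg m⁻³.
N² = (g/ρ₀)·Δρ/Δz = g·(Δρ/ρ₀)/Δz = 9.81 × 2.7993 × 10⁻³ / 51 = 5.3845 × 10⁻⁴ s⁻².
N = √(5.3845 × 10⁻⁴) = 0.023205 rad s⁻¹ → T = 2π/N = 270.77 s = 4.5128 min ≈ 4.51 min.

4.51 min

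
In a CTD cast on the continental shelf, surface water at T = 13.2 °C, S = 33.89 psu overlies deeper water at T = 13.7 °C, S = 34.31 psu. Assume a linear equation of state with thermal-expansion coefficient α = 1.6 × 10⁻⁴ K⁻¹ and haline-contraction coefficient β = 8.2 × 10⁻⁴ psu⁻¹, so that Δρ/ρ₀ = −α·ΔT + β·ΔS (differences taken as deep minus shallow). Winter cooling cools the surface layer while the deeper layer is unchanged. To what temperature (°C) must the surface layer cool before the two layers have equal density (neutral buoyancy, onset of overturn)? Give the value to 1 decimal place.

11.5 °C

Neutral buoyancy requires Δρ = 0, i.e. −α(T_deep − T_surf′) + β(S_deep − S_surf) = 0.
T_surf′ = T_deep − (β/α)·ΔS = 13.7 − (8.2 × 10⁻⁴/1.6 × 10⁻⁴)·(+0.42) = 11.547 °C.
Cooling required: 13.2 − (11.547) = 1.653 °C.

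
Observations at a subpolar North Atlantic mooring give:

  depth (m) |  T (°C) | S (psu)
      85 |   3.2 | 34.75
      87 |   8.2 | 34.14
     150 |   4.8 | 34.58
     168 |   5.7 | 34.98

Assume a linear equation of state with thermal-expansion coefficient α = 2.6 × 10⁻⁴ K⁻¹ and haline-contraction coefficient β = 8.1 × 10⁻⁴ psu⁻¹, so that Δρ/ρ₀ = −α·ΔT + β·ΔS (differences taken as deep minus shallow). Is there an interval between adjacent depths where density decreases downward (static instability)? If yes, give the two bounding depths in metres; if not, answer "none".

Evaluate Δρ/ρ₀ = −αΔT + βΔS across each adjacent pair:
  85–87 m: −αΔT+βΔS = −(2.6 × 10⁻⁴)(+5.0)+(8.1 × 10⁻⁴)(-0.61) = -1.8 × 10⁻³ → UNSTABLE
  87–150 m: −αΔT+βΔS = −(2.6 × 10⁻⁴)(-3.4)+(8.1 × 10⁻⁴)(+0.44) = 1.2 × 10⁻³ → stable
  150–168 m: −αΔT+βΔS = −(2.6 × 10⁻⁴)(+0.9)+(8.1 × 10⁻⁴)(+0.40) = 9.0 × 10⁻⁵ → stable
The 85–87 m interval has Δρ < 0: lighter water underlies denser water.

85–87 m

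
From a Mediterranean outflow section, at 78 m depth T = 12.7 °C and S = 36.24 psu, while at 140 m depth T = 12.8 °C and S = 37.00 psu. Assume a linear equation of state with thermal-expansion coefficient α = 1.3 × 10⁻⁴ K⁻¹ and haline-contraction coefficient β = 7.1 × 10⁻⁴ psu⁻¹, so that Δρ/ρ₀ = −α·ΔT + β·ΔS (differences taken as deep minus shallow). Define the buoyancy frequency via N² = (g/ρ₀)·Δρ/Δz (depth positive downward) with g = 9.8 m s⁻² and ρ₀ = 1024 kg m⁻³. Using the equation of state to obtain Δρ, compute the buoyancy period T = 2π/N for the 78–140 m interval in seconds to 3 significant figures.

689 s

ΔT = +0.1 K, ΔS = +0.76 psu (deep − shallow).
Δρ/ρ₀ = −αΔT + βΔS = -1.30 × 10⁻⁵ + 5.396 × 10⁻⁴ = 5.266 × 10⁻⁴, so Δρ ≈ 0.5392 kg m⁻³.
N² = (g/ρ₀)·Δρ/Δz = g·(Δρ/ρ₀)/Δz = 9.8 × 5.266 × 10⁻⁴ / 62 = 8.3237 × 10⁻⁵ s⁻².
N = √(8.3237 × 10⁻⁵) = 9.1234 × 10⁻³ rad s⁻¹ → T = 2π/N = 688.69 s ≈ 689 s.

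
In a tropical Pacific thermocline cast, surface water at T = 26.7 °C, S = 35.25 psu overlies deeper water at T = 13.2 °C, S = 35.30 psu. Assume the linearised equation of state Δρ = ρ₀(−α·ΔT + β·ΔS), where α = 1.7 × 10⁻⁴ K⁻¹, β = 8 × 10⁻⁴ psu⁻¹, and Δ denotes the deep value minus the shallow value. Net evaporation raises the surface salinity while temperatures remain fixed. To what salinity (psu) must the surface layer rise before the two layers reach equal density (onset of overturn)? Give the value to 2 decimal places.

38.17 psu

Neutral buoyancy requires −α(T_deep − T_surf) + β(S_deep − S_surf′) = 0.
S_surf′ = S_deep − (α/β)·ΔT = 35.30 − (1.7 × 10⁻⁴/8 × 10⁻⁴)·(-13.5) = 38.1687 psu.
Increase required: 38.1687 − 35.25 = 2.9187 psu.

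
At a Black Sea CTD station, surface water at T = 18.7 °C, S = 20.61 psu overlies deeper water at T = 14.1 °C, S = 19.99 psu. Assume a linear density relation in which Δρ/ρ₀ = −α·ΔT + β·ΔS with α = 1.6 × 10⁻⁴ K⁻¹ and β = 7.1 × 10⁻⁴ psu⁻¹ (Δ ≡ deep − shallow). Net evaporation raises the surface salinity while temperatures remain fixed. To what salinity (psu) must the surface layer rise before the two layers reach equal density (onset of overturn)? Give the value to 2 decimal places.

21.03 psu

Neutral buoyancy requires −α(T_deep − T_surf) + β(S_deep − S_surf′) = 0.
S_surf′ = S_deep − (α/β)·ΔT = 19.99 − (1.6 × 10⁻⁴/7.1 × 10⁻⁴)·(-4.6) = 21.0266 psu.
Increase required: 21.0266 − 20.61 = 0.4166 psu.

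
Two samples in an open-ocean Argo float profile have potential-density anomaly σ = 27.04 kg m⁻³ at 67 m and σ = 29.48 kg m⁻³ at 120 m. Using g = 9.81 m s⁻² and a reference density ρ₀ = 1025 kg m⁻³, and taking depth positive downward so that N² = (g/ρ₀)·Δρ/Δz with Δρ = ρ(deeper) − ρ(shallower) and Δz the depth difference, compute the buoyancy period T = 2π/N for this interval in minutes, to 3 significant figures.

Δρ = 1029.48 − 1027.04 = 2.44 kg m⁻³ over Δz = 120 − 67 = 53 m.
N² = (9.81/1025) × (2.44/53) = 4.4061 × 10⁻⁴ s⁻².
N = √(4.4061 × 10⁻⁴) = 0.020991 rad s⁻¹, so T = 2π/N = 299.33 s = 4.9888 min ≈ 4.99 min.

4.99 min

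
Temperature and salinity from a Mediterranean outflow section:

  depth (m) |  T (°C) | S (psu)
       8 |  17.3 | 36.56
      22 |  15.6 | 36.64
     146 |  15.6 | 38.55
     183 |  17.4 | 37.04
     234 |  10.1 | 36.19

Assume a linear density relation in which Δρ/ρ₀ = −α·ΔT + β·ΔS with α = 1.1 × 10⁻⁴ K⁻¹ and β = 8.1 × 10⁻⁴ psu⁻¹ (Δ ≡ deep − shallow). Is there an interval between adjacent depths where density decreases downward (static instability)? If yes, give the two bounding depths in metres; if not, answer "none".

Evaluate Δρ/ρ₀ = −αΔT + βΔS across each adjacent pair:
  8–22 m: −αΔT+βΔS = −(1.1 × 10⁻⁴)(-1.7)+(8.1 × 10⁻⁴)(+0.08) = 2.5 × 10⁻⁴ → stable
  22–146 m: −αΔT+βΔS = −(1.1 × 10⁻⁴)(+0.0)+(8.1 × 10⁻⁴)(+1.91) = 1.5 × 10⁻³ → stable
  146–183 m: −αΔT+βΔS = −(1.1 × 10⁻⁴)(+1.8)+(8.1 × 10⁻⁴)(-1.51) = -1.4 × 10⁻³ → UNSTABLE
  183–234 m: −αΔT+βΔS = −(1.1 × 10⁻⁴)(-7.3)+(8.1 × 10⁻⁴)(-0.85) = 1.1 × 10⁻⁴ → stable
The 146–183 m interval has Δρ < 0: lighter water underlies denser water.

146–183 m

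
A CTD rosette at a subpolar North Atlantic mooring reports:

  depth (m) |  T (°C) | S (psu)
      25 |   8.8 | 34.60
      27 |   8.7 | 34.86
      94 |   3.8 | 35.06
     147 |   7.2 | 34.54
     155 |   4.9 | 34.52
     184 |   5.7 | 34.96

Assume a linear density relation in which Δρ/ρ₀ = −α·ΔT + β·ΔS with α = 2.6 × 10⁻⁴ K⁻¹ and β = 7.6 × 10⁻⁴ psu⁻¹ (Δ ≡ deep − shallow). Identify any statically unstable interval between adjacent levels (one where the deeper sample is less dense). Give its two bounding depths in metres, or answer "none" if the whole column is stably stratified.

Evaluate Δρ/ρ₀ = −αΔT + βΔS across each adjacent pair:
  25–27 m: −αΔT+βΔS = −(2.6 × 10⁻⁴)(-0.1)+(7.6 × 10⁻⁴)(+0.26) = 2.2 × 10⁻⁴ → stable
  27–94 m: −αΔT+βΔS = −(2.6 × 10⁻⁴)(-4.9)+(7.6 × 10⁻⁴)(+0.20) = 1.4 × 10⁻³ → stable
  94–147 m: −αΔT+βΔS = −(2.6 × 10⁻⁴)(+3.4)+(7.6 × 10⁻⁴)(-0.52) = -1.3 × 10⁻³ → UNSTABLE
  147–155 m: −αΔT+βΔS = −(2.6 × 10⁻⁴)(-2.3)+(7.6 × 10⁻⁴)(-0.02) = 5.8 × 10⁻⁴ → stable
  155–184 m: −αΔT+βΔS = −(2.6 × 10⁻⁴)(+0.8)+(7.6 × 10⁻⁴)(+0.44) = 1.3 × 10⁻⁴ → stable
The 94–147 m interval has Δρ < 0: lighter water underlies denser water.

94–147 m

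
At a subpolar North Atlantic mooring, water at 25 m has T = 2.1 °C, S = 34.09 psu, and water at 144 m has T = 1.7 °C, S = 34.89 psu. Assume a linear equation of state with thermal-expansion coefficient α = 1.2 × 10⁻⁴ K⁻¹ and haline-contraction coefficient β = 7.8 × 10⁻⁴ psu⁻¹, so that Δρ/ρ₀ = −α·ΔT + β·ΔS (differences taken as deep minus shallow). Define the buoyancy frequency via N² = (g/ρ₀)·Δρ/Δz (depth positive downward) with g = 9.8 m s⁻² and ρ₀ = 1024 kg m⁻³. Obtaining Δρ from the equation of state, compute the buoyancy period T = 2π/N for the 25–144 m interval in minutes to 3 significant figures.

14.1 min

ΔT = -0.4 K, ΔS = +0.80 psu (deep − shallow).
Δρ/ρ₀ = −αΔT + βΔS = 4.80 × 10⁻⁵ + 6.24 × 10⁻⁴ = 6.72 × 10⁻⁴, so Δρ ≈ 0.6881 kg m⁻³.
N² = (g/ρ₀)·Δρ/Δz = g·(Δρ/ρ₀)/Δz = 9.8 × 6.72 × 10⁻⁴ / 119 = 5.5341 × 10⁻⁵ s⁻².
N = √(5.5341 × 10⁻⁵) = 7.4392 × 10⁻³ rad s⁻¹ → T = 2π/N = 844.60 s = 14.077 min ≈ 14.1 min.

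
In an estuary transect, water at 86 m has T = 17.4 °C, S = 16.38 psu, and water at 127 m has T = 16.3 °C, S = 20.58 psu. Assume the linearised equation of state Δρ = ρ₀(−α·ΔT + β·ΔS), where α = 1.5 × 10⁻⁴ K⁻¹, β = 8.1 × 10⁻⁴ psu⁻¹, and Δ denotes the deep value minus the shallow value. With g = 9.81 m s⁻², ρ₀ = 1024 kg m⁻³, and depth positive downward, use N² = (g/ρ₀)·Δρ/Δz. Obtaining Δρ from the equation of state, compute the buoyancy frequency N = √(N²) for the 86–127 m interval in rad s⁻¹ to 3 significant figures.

ΔT = -1.1 K, ΔS = +4.20 psu (deep − shallow).
Δρ/ρ₀ = −αΔT + βΔS = 1.65 × 10⁻⁴ + 3.402 × 10⁻³ = 3.567 × 10⁻³, so Δρ ≈ 3.653 kg m⁻³.
N² = (g/ρ₀)·Δρ/Δz = g·(Δρ/ρ₀)/Δz = 9.81 × 3.567 × 10⁻³ / 41 = 8.5347 × 10⁻⁴ s⁻².
N = √(8.5347 × 10⁻⁴) = 0.029214 rad s⁻¹ ≈ 0.0292 rad s⁻¹.

0.0292 rad s⁻¹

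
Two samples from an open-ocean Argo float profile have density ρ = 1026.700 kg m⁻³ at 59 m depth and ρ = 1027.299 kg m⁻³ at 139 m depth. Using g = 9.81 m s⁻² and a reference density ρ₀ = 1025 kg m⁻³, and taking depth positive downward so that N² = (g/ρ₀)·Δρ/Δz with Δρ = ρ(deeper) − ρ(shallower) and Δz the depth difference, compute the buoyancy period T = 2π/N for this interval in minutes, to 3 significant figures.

12.4 min

Δρ = 1027.299 − 1026.700 = 0.599 kg m⁻³ over Δz = 139 − 59 = 80 m.
N² = (9.81/1025) × (0.599/80) = 7.1661 × 10⁻⁵ s⁻².
N = √(7.1661 × 10⁻⁵) = 8.4653 × 10⁻³ rad s⁻¹, so T = 2π/N = 742.23 s = 12.370 min ≈ 12.4 min.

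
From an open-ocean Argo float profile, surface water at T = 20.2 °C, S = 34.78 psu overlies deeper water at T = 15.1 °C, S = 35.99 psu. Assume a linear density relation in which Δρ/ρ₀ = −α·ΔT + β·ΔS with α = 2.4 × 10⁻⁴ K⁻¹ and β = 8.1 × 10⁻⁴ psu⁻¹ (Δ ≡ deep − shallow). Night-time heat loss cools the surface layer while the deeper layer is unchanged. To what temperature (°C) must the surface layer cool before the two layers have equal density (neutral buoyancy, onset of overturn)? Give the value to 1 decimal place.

11.0 °C

Neutral buoyancy requires Δρ = 0, i.e. −α(T_deep − T_surf′) + β(S_deep − S_surf) = 0.
T_surf′ = T_deep − (β/α)·ΔS = 15.1 − (8.1 × 10⁻⁴/2.4 × 10⁻⁴)·(+1.21) = 11.016 °C.
Cooling required: 20.2 − (11.016) = 9.184 °C.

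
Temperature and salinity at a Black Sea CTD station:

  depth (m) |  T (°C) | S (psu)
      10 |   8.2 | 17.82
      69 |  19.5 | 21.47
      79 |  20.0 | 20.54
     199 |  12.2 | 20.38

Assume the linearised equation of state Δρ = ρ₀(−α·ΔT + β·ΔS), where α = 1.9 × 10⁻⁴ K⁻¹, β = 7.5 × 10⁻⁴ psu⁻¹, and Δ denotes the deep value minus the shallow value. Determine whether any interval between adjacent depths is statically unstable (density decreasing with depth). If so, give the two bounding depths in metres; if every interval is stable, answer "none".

69–79 m

Evaluate Δρ/ρ₀ = −αΔT + βΔS across each adjacent pair:
  10–69 m: −αΔT+βΔS = −(1.9 × 10⁻⁴)(+11.3)+(7.5 × 10⁻⁴)(+3.65) = 5.9 × 10⁻⁴ → stable
  69–79 m: −αΔT+βΔS = −(1.9 × 10⁻⁴)(+0.5)+(7.5 × 10⁻⁴)(-0.93) = -7.9 × 10⁻⁴ → UNSTABLE
  79–199 m: −αΔT+βΔS = −(1.9 × 10⁻⁴)(-7.8)+(7.5 × 10⁻⁴)(-0.16) = 1.4 × 10⁻³ → stable
The 69–79 m interval has Δρ < 0: lighter water underlies denser water.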